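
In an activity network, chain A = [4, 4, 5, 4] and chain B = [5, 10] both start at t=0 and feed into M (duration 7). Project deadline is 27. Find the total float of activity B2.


Forward pass: ES(B2) = sum of predecessors on chain B = 5
EF = ES + duration = 5 + 10 = 15
Backward pass: LF(M) = deadline = 27; LS(M) = 27 - 7 = 20
LF(B2) = LS(M) - sum(successors on chain B) = 20 - 0 = 20
LS = LF - duration = 20 - 10 = 10
Total float = LS - ES = 10 - 5 = 5

5


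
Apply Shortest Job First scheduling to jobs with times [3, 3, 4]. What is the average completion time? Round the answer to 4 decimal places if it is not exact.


SJF order (ascending): [3, 3, 4]
Completion times:
  Job 1: burst=3, C=3
  Job 2: burst=3, C=6
  Job 3: burst=4, C=10
Average completion = 19/3 = 6.3333

6.3333


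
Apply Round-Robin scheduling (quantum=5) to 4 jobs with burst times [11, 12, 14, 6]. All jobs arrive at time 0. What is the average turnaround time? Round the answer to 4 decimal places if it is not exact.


Time quantum = 5
Execution trace:
  J1 runs 5 units, time = 5
  J2 runs 5 units, time = 10
  J3 runs 5 units, time = 15
  J4 runs 5 units, time = 20
  J1 runs 5 units, time = 25
  J2 runs 5 units, time = 30
  J3 runs 5 units, time = 35
  J4 runs 1 units, time = 36
  J1 runs 1 units, time = 37
  J2 runs 2 units, time = 39
  J3 runs 4 units, time = 43
Finish times: [37, 39, 43, 36]
Average turnaround = 155/4 = 38.75

38.75


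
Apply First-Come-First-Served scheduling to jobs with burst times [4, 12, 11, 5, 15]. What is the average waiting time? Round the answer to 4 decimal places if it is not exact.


FCFS order (as given): [4, 12, 11, 5, 15]
Waiting times:
  Job 1: wait = 0
  Job 2: wait = 4
  Job 3: wait = 16
  Job 4: wait = 27
  Job 5: wait = 32
Sum of waiting times = 79
Average waiting time = 79/5 = 15.8

15.8


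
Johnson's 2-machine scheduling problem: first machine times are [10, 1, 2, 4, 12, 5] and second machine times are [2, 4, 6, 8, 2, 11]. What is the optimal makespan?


Apply Johnson's rule:
  Group 1 (a <= b): [(2, 1, 4), (3, 2, 6), (4, 4, 8), (6, 5, 11)]
  Group 2 (a > b): [(1, 10, 2), (5, 12, 2)]
Optimal job order: [2, 3, 4, 6, 1, 5]
Schedule:
  Job 2: M1 done at 1, M2 done at 5
  Job 3: M1 done at 3, M2 done at 11
  Job 4: M1 done at 7, M2 done at 19
  Job 6: M1 done at 12, M2 done at 30
  Job 1: M1 done at 22, M2 done at 32
  Job 5: M1 done at 34, M2 done at 36
Makespan = 36

36


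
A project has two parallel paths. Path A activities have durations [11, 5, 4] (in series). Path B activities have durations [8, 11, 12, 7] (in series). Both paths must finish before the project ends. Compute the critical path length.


Path A total = 11 + 5 + 4 = 20
Path B total = 8 + 11 + 12 + 7 = 38
Critical path = longest path = max(20, 38) = 38

38


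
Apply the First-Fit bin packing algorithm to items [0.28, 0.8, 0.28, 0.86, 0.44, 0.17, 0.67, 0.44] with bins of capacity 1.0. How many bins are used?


Place items sequentially using First-Fit:
  Item 0.28 -> new Bin 1
  Item 0.8 -> new Bin 2
  Item 0.28 -> Bin 1 (now 0.56)
  Item 0.86 -> new Bin 3
  Item 0.44 -> Bin 1 (now 1.0)
  Item 0.17 -> Bin 2 (now 0.97)
  Item 0.67 -> new Bin 4
  Item 0.44 -> new Bin 5
Total bins used = 5

5


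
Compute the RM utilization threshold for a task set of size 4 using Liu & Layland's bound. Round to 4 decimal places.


Compute 2^(1/4) = 1.1892071150
Subtract 1: 1.1892071150 - 1 = 0.1892071150
Multiply by n: 4 * 0.1892071150 = 0.7568284600
Round to 4 dp: 0.7568

0.7568


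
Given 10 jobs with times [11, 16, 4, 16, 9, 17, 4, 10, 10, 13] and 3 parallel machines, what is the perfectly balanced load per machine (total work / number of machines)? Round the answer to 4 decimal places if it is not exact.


Total processing time = 11 + 16 + 4 + 16 + 9 + 17 + 4 + 10 + 10 + 13 = 110
Number of machines = 3
Ideal balanced load = 110 / 3 = 36.6667

36.6667


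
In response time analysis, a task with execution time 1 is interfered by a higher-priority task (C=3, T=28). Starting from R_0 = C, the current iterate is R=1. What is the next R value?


R_next = C + ceil(R_prev / T_hp) * C_hp
ceil(1 / 28) = ceil(0.0357) = 1
Interference = 1 * 3 = 3
R_next = 1 + 3 = 4

4


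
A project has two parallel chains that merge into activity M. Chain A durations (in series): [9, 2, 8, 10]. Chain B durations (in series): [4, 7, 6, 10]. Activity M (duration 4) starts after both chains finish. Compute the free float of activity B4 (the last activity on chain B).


ES(B4) = sum of predecessors on chain B = 17
EF(B4) = ES + duration = 17 + 10 = 27
Successor of B4 is M. ES(M) = max(sum(A), sum(B)) = max(29, 27) = 29
Free float = ES(successor) - EF(current) = 29 - 27 = 2

2


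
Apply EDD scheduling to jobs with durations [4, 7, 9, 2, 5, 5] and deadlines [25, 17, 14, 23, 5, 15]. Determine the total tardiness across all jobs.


Sort by due date (EDD order): [(5, 5), (9, 14), (5, 15), (7, 17), (2, 23), (4, 25)]
Compute completion times and tardiness:
  Job 1: p=5, d=5, C=5, tardiness=max(0,5-5)=0
  Job 2: p=9, d=14, C=14, tardiness=max(0,14-14)=0
  Job 3: p=5, d=15, C=19, tardiness=max(0,19-15)=4
  Job 4: p=7, d=17, C=26, tardiness=max(0,26-17)=9
  Job 5: p=2, d=23, C=28, tardiness=max(0,28-23)=5
  Job 6: p=4, d=25, C=32, tardiness=max(0,32-25)=7
Total tardiness = 25

25


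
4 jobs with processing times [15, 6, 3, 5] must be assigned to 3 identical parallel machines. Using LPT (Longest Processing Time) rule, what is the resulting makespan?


Sort jobs in decreasing order (LPT): [15, 6, 5, 3]
Assign each job to the least loaded machine:
  Machine 1: jobs [15], load = 15
  Machine 2: jobs [6], load = 6
  Machine 3: jobs [5, 3], load = 8
Makespan = max load = 15

15


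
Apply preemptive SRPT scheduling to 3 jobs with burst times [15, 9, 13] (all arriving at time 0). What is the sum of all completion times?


Since all jobs arrive at t=0, SRPT equals SPT ordering.
SPT order: [9, 13, 15]
Completion times:
  Job 1: p=9, C=9
  Job 2: p=13, C=22
  Job 3: p=15, C=37
Total completion time = 9 + 22 + 37 = 68

68


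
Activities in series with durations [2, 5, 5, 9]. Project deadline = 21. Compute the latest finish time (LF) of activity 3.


LF(activity 3) = deadline - sum of successor durations
Successors: activities 4 through 4 with durations [9]
Sum of successor durations = 9
LF = 21 - 9 = 12

12


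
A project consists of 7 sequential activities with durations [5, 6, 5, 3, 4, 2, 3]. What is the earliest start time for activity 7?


Activity 7 starts after activities 1 through 6 complete.
Predecessor durations: [5, 6, 5, 3, 4, 2]
ES = 5 + 6 + 5 + 3 + 4 + 2 = 25

25


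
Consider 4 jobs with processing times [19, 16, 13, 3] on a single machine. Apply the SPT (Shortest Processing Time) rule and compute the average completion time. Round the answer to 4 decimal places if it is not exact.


Sort jobs by processing time (SPT order): [3, 13, 16, 19]
Compute completion times sequentially:
  Job 1: processing = 3, completes at 3
  Job 2: processing = 13, completes at 16
  Job 3: processing = 16, completes at 32
  Job 4: processing = 19, completes at 51
Sum of completion times = 102
Average completion time = 102/4 = 25.5

25.5


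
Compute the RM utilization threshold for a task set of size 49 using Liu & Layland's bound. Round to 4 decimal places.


Compute 2^(1/49) = 1.0142463870
Subtract 1: 1.0142463870 - 1 = 0.0142463870
Multiply by n: 49 * 0.0142463870 = 0.6980729630
Round to 4 dp: 0.6981

0.6981


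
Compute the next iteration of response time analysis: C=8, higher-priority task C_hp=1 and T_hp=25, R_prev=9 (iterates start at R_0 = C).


R_next = C + ceil(R_prev / T_hp) * C_hp
ceil(9 / 25) = ceil(0.36) = 1
Interference = 1 * 1 = 1
R_next = 8 + 1 = 9
R_next = R_prev, so the iteration has converged (response time = 9).

9


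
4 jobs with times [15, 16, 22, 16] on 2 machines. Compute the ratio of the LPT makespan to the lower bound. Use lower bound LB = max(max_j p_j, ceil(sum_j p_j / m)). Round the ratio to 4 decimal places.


LPT order: [22, 16, 16, 15]
Machine loads after assignment: [37, 32]
LPT makespan = 37
Lower bound = max(max_job, ceil(total/2)) = max(22, 35) = 35
Ratio = 37 / 35 = 1.0571

1.0571


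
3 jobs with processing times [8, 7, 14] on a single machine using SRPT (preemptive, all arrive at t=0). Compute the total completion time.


Since all jobs arrive at t=0, SRPT equals SPT ordering.
SPT order: [7, 8, 14]
Completion times:
  Job 1: p=7, C=7
  Job 2: p=8, C=15
  Job 3: p=14, C=29
Total completion time = 7 + 15 + 29 = 51

51


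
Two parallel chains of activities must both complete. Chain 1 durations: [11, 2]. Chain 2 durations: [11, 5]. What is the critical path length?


Path A total = 11 + 2 = 13
Path B total = 11 + 5 = 16
Critical path = longest path = max(13, 16) = 16

16


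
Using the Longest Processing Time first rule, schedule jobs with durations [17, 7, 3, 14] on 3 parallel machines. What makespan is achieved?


Sort jobs in decreasing order (LPT): [17, 14, 7, 3]
Assign each job to the least loaded machine:
  Machine 1: jobs [17], load = 17
  Machine 2: jobs [14], load = 14
  Machine 3: jobs [7, 3], load = 10
Makespan = max load = 17

17


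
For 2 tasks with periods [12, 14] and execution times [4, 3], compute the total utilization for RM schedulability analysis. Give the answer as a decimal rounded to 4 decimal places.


Compute individual utilizations (exact fractions):
  Task 1: C/T = 4/12 = 1/3 (approx. 0.3333)
  Task 2: C/T = 3/14 (approx. 0.2143)
Total utilization U = 1/3 + 3/14 = 23/42
Rounded to 4 decimal places: U = 0.5476
RM (Liu & Layland) bound for 2 tasks = 0.828427; compare with U = 23/42 (approx. 0.547619)
U <= bound, so schedulable by RM sufficient condition.

0.5476


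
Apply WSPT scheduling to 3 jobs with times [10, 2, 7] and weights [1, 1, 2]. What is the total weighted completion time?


Compute p/w ratios and sort ascending (WSPT): [(2, 1), (7, 2), (10, 1)]
Compute weighted completion times:
  Job (p=2,w=1): C=2, w*C=1*2=2
  Job (p=7,w=2): C=9, w*C=2*9=18
  Job (p=10,w=1): C=19, w*C=1*19=19
Total weighted completion time = 39

39


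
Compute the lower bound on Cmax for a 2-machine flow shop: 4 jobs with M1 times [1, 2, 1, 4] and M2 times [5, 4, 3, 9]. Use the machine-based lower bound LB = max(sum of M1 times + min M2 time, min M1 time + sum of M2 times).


LB1 = sum(M1 times) + min(M2 times) = 8 + 3 = 11
LB2 = min(M1 times) + sum(M2 times) = 1 + 21 = 22
Lower bound = max(LB1, LB2) = max(11, 22) = 22

22


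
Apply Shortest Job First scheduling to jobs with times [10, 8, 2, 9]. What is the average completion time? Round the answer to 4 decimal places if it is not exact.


SJF order (ascending): [2, 8, 9, 10]
Completion times:
  Job 1: burst=2, C=2
  Job 2: burst=8, C=10
  Job 3: burst=9, C=19
  Job 4: burst=10, C=29
Average completion = 60/4 = 15.0

15.0


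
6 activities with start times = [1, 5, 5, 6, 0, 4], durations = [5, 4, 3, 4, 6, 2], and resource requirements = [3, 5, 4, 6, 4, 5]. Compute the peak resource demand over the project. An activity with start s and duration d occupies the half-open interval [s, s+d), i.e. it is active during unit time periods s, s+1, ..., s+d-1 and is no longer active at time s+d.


Each activity i is active on [start_i, start_i + duration_i).
Compute total resource usage per time slot:
  t=0: active resources = [4], total = 4
  t=1: active resources = [3, 4], total = 7
  t=2: active resources = [3, 4], total = 7
  t=3: active resources = [3, 4], total = 7
  t=4: active resources = [3, 4, 5], total = 12
  t=5: active resources = [3, 5, 4, 4, 5], total = 21
  t=6: active resources = [5, 4, 6], total = 15
  t=7: active resources = [5, 4, 6], total = 15
  t=8: active resources = [5, 6], total = 11
  t=9: active resources = [6], total = 6
Peak resource demand = 21

21


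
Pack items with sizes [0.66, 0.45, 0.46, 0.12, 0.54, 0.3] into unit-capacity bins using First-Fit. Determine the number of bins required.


Place items sequentially using First-Fit:
  Item 0.66 -> new Bin 1
  Item 0.45 -> new Bin 2
  Item 0.46 -> Bin 2 (now 0.91)
  Item 0.12 -> Bin 1 (now 0.78)
  Item 0.54 -> new Bin 3
  Item 0.3 -> Bin 3 (now 0.84)
Total bins used = 3

3


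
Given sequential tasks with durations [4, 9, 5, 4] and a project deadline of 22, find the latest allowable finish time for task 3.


LF(activity 3) = deadline - sum of successor durations
Successors: activities 4 through 4 with durations [4]
Sum of successor durations = 4
LF = 22 - 4 = 18

18


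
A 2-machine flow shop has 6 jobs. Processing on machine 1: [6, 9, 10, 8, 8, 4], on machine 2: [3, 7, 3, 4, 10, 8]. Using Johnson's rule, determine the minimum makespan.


Apply Johnson's rule:
  Group 1 (a <= b): [(6, 4, 8), (5, 8, 10)]
  Group 2 (a > b): [(2, 9, 7), (4, 8, 4), (1, 6, 3), (3, 10, 3)]
Optimal job order: [6, 5, 2, 4, 1, 3]
Schedule:
  Job 6: M1 done at 4, M2 done at 12
  Job 5: M1 done at 12, M2 done at 22
  Job 2: M1 done at 21, M2 done at 29
  Job 4: M1 done at 29, M2 done at 33
  Job 1: M1 done at 35, M2 done at 38
  Job 3: M1 done at 45, M2 done at 48
Makespan = 48

48


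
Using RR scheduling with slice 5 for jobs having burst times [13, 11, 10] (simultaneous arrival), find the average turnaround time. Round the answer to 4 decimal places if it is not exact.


Time quantum = 5
Execution trace:
  J1 runs 5 units, time = 5
  J2 runs 5 units, time = 10
  J3 runs 5 units, time = 15
  J1 runs 5 units, time = 20
  J2 runs 5 units, time = 25
  J3 runs 5 units, time = 30
  J1 runs 3 units, time = 33
  J2 runs 1 units, time = 34
Finish times: [33, 34, 30]
Average turnaround = 97/3 = 32.3333

32.3333


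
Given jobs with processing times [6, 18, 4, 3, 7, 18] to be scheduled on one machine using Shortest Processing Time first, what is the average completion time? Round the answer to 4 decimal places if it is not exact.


Sort jobs by processing time (SPT order): [3, 4, 6, 7, 18, 18]
Compute completion times sequentially:
  Job 1: processing = 3, completes at 3
  Job 2: processing = 4, completes at 7
  Job 3: processing = 6, completes at 13
  Job 4: processing = 7, completes at 20
  Job 5: processing = 18, completes at 38
  Job 6: processing = 18, completes at 56
Sum of completion times = 137
Average completion time = 137/6 = 22.8333

22.8333


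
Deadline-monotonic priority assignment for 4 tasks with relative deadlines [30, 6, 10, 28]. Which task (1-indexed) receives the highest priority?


Sort tasks by relative deadline (ascending):
  Task 2: deadline = 6
  Task 3: deadline = 10
  Task 4: deadline = 28
  Task 1: deadline = 30
Priority order (highest first): [2, 3, 4, 1]
Highest priority task = 2

2


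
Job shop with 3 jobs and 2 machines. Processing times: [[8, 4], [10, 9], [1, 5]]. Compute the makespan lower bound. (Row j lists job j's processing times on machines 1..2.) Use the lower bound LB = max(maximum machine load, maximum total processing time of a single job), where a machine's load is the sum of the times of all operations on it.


Machine loads:
  Machine 1: 8 + 10 + 1 = 19
  Machine 2: 4 + 9 + 5 = 18
Max machine load = 19
Job totals:
  Job 1: 12
  Job 2: 19
  Job 3: 6
Max job total = 19
Lower bound = max(19, 19) = 19

19


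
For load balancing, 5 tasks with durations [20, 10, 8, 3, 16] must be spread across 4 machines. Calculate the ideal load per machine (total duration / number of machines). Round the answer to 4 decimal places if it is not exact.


Total processing time = 20 + 10 + 8 + 3 + 16 = 57
Number of machines = 4
Ideal balanced load = 57 / 4 = 14.25

14.25


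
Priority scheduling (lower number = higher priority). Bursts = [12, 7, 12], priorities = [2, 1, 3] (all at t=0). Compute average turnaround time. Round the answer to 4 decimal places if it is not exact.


Sort by priority (ascending = highest first):
Order: [(1, 7), (2, 12), (3, 12)]
Completion times:
  Priority 1, burst=7, C=7
  Priority 2, burst=12, C=19
  Priority 3, burst=12, C=31
Average turnaround = 57/3 = 19.0

19.0


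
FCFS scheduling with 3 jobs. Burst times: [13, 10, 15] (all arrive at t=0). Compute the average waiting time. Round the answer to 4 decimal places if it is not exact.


FCFS order (as given): [13, 10, 15]
Waiting times:
  Job 1: wait = 0
  Job 2: wait = 13
  Job 3: wait = 23
Sum of waiting times = 36
Average waiting time = 36/3 = 12.0

12.0


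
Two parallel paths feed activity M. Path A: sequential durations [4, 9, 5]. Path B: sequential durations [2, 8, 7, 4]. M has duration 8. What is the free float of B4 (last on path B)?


ES(B4) = sum of predecessors on chain B = 17
EF(B4) = ES + duration = 17 + 4 = 21
Successor of B4 is M. ES(M) = max(sum(A), sum(B)) = max(18, 21) = 21
Free float = ES(successor) - EF(current) = 21 - 21 = 0

0


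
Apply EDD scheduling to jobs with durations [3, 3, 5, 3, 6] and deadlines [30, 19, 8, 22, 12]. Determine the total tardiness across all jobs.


Sort by due date (EDD order): [(5, 8), (6, 12), (3, 19), (3, 22), (3, 30)]
Compute completion times and tardiness:
  Job 1: p=5, d=8, C=5, tardiness=max(0,5-8)=0
  Job 2: p=6, d=12, C=11, tardiness=max(0,11-12)=0
  Job 3: p=3, d=19, C=14, tardiness=max(0,14-19)=0
  Job 4: p=3, d=22, C=17, tardiness=max(0,17-22)=0
  Job 5: p=3, d=30, C=20, tardiness=max(0,20-30)=0
Total tardiness = 0

0


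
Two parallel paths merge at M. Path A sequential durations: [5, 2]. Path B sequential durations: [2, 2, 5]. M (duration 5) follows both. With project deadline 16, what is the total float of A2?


Forward pass: ES(A2) = sum of predecessors on chain A = 5
EF = ES + duration = 5 + 2 = 7
Backward pass: LF(M) = deadline = 16; LS(M) = 16 - 5 = 11
LF(A2) = LS(M) - sum(successors on chain A) = 11 - 0 = 11
LS = LF - duration = 11 - 2 = 9
Total float = LS - ES = 9 - 5 = 4

4


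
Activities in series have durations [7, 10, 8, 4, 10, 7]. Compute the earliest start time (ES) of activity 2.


Activity 2 starts after activities 1 through 1 complete.
Predecessor durations: [7]
ES = 7 = 7

7


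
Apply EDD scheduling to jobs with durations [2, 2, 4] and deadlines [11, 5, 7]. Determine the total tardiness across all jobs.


Sort by due date (EDD order): [(2, 5), (4, 7), (2, 11)]
Compute completion times and tardiness:
  Job 1: p=2, d=5, C=2, tardiness=max(0,2-5)=0
  Job 2: p=4, d=7, C=6, tardiness=max(0,6-7)=0
  Job 3: p=2, d=11, C=8, tardiness=max(0,8-11)=0
Total tardiness = 0

0


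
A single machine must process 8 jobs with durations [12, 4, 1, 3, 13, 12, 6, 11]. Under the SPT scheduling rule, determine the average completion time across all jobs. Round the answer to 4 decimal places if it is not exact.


Sort jobs by processing time (SPT order): [1, 3, 4, 6, 11, 12, 12, 13]
Compute completion times sequentially:
  Job 1: processing = 1, completes at 1
  Job 2: processing = 3, completes at 4
  Job 3: processing = 4, completes at 8
  Job 4: processing = 6, completes at 14
  Job 5: processing = 11, completes at 25
  Job 6: processing = 12, completes at 37
  Job 7: processing = 12, completes at 49
  Job 8: processing = 13, completes at 62
Sum of completion times = 200
Average completion time = 200/8 = 25.0

25.0


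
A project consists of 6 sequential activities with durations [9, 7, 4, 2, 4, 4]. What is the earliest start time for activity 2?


Activity 2 starts after activities 1 through 1 complete.
Predecessor durations: [9]
ES = 9 = 9

9


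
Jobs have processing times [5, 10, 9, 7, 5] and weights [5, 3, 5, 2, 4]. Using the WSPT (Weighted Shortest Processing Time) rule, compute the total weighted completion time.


Compute p/w ratios and sort ascending (WSPT): [(5, 5), (5, 4), (9, 5), (10, 3), (7, 2)]
Compute weighted completion times:
  Job (p=5,w=5): C=5, w*C=5*5=25
  Job (p=5,w=4): C=10, w*C=4*10=40
  Job (p=9,w=5): C=19, w*C=5*19=95
  Job (p=10,w=3): C=29, w*C=3*29=87
  Job (p=7,w=2): C=36, w*C=2*36=72
Total weighted completion time = 319

319


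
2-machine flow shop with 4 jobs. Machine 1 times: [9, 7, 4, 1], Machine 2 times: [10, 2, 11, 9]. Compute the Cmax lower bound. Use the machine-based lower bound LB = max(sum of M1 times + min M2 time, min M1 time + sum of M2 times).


LB1 = sum(M1 times) + min(M2 times) = 21 + 2 = 23
LB2 = min(M1 times) + sum(M2 times) = 1 + 32 = 33
Lower bound = max(LB1, LB2) = max(23, 33) = 33

33


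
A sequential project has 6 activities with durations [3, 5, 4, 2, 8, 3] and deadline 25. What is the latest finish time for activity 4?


LF(activity 4) = deadline - sum of successor durations
Successors: activities 5 through 6 with durations [8, 3]
Sum of successor durations = 11
LF = 25 - 11 = 14

14


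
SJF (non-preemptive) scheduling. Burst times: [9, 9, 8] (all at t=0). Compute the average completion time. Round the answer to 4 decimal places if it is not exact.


SJF order (ascending): [8, 9, 9]
Completion times:
  Job 1: burst=8, C=8
  Job 2: burst=9, C=17
  Job 3: burst=9, C=26
Average completion = 51/3 = 17.0

17.0


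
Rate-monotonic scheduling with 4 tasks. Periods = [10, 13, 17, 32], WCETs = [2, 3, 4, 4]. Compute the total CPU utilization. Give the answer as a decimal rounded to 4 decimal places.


Compute individual utilizations (exact fractions):
  Task 1: C/T = 2/10 = 1/5 (approx. 0.2)
  Task 2: C/T = 3/13 (approx. 0.2308)
  Task 3: C/T = 4/17 (approx. 0.2353)
  Task 4: C/T = 4/32 = 1/8 (approx. 0.125)
Total utilization U = 1/5 + 3/13 + 4/17 + 1/8 = 6993/8840
Rounded to 4 decimal places: U = 0.7911
RM (Liu & Layland) bound for 4 tasks = 0.756828; compare with U = 6993/8840 (approx. 0.791063)
bound < U <= 1, so the RM sufficient condition is not met (inconclusive; an exact test such as response-time analysis is needed).

0.7911


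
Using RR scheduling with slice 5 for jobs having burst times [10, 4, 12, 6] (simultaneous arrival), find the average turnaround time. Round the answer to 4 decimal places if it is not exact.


Time quantum = 5
Execution trace:
  J1 runs 5 units, time = 5
  J2 runs 4 units, time = 9
  J3 runs 5 units, time = 14
  J4 runs 5 units, time = 19
  J1 runs 5 units, time = 24
  J3 runs 5 units, time = 29
  J4 runs 1 units, time = 30
  J3 runs 2 units, time = 32
Finish times: [24, 9, 32, 30]
Average turnaround = 95/4 = 23.75

23.75


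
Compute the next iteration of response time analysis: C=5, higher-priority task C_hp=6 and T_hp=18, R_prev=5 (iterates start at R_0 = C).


R_next = C + ceil(R_prev / T_hp) * C_hp
ceil(5 / 18) = ceil(0.2778) = 1
Interference = 1 * 6 = 6
R_next = 5 + 6 = 11

11


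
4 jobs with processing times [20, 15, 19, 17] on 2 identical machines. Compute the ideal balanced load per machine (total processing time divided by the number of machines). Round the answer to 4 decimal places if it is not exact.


Total processing time = 20 + 15 + 19 + 17 = 71
Number of machines = 2
Ideal balanced load = 71 / 2 = 35.5

35.5


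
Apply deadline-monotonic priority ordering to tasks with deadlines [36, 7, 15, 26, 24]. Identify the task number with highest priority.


Sort tasks by relative deadline (ascending):
  Task 2: deadline = 7
  Task 3: deadline = 15
  Task 5: deadline = 24
  Task 4: deadline = 26
  Task 1: deadline = 36
Priority order (highest first): [2, 3, 5, 4, 1]
Highest priority task = 2

2


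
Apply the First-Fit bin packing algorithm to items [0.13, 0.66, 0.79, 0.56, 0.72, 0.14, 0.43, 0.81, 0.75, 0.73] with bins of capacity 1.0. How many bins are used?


Place items sequentially using First-Fit:
  Item 0.13 -> new Bin 1
  Item 0.66 -> Bin 1 (now 0.79)
  Item 0.79 -> new Bin 2
  Item 0.56 -> new Bin 3
  Item 0.72 -> new Bin 4
  Item 0.14 -> Bin 1 (now 0.93)
  Item 0.43 -> Bin 3 (now 0.99)
  Item 0.81 -> new Bin 5
  Item 0.75 -> new Bin 6
  Item 0.73 -> new Bin 7
Total bins used = 7

7


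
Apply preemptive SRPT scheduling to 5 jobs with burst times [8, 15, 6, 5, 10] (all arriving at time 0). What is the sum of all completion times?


Since all jobs arrive at t=0, SRPT equals SPT ordering.
SPT order: [5, 6, 8, 10, 15]
Completion times:
  Job 1: p=5, C=5
  Job 2: p=6, C=11
  Job 3: p=8, C=19
  Job 4: p=10, C=29
  Job 5: p=15, C=44
Total completion time = 5 + 11 + 19 + 29 + 44 = 108

108


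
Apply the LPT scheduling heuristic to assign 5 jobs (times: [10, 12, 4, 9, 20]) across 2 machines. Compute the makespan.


Sort jobs in decreasing order (LPT): [20, 12, 10, 9, 4]
Assign each job to the least loaded machine:
  Machine 1: jobs [20, 9], load = 29
  Machine 2: jobs [12, 10, 4], load = 26
Makespan = max load = 29

29


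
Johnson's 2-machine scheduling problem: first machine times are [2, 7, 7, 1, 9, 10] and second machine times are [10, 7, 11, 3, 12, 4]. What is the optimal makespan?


Apply Johnson's rule:
  Group 1 (a <= b): [(4, 1, 3), (1, 2, 10), (2, 7, 7), (3, 7, 11), (5, 9, 12)]
  Group 2 (a > b): [(6, 10, 4)]
Optimal job order: [4, 1, 2, 3, 5, 6]
Schedule:
  Job 4: M1 done at 1, M2 done at 4
  Job 1: M1 done at 3, M2 done at 14
  Job 2: M1 done at 10, M2 done at 21
  Job 3: M1 done at 17, M2 done at 32
  Job 5: M1 done at 26, M2 done at 44
  Job 6: M1 done at 36, M2 done at 48
Makespan = 48

48


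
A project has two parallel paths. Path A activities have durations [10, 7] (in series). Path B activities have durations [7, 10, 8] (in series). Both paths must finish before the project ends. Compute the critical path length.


Path A total = 10 + 7 = 17
Path B total = 7 + 10 + 8 = 25
Critical path = longest path = max(17, 25) = 25

25


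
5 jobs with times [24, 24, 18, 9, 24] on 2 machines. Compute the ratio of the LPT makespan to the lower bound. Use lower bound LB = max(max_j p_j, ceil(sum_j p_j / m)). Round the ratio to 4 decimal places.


LPT order: [24, 24, 24, 18, 9]
Machine loads after assignment: [48, 51]
LPT makespan = 51
Lower bound = max(max_job, ceil(total/2)) = max(24, 50) = 50
Ratio = 51 / 50 = 1.02

1.02


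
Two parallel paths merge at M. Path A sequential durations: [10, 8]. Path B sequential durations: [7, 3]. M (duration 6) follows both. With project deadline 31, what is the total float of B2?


Forward pass: ES(B2) = sum of predecessors on chain B = 7
EF = ES + duration = 7 + 3 = 10
Backward pass: LF(M) = deadline = 31; LS(M) = 31 - 6 = 25
LF(B2) = LS(M) - sum(successors on chain B) = 25 - 0 = 25
LS = LF - duration = 25 - 3 = 22
Total float = LS - ES = 22 - 7 = 15

15


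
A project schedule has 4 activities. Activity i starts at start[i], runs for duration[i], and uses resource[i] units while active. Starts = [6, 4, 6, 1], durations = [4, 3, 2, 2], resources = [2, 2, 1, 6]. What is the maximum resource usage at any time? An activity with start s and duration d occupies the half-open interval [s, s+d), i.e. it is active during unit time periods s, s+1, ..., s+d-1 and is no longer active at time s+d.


Each activity i is active on [start_i, start_i + duration_i).
Compute total resource usage per time slot:
  t=0: active resources = [], total = 0
  t=1: active resources = [6], total = 6
  t=2: active resources = [6], total = 6
  t=3: active resources = [], total = 0
  t=4: active resources = [2], total = 2
  t=5: active resources = [2], total = 2
  t=6: active resources = [2, 2, 1], total = 5
  t=7: active resources = [2, 1], total = 3
  t=8: active resources = [2], total = 2
  t=9: active resources = [2], total = 2
Peak resource demand = 6

6


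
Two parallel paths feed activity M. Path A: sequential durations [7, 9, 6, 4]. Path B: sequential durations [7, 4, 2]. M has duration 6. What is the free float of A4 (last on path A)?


ES(A4) = sum of predecessors on chain A = 22
EF(A4) = ES + duration = 22 + 4 = 26
Successor of A4 is M. ES(M) = max(sum(A), sum(B)) = max(26, 13) = 26
Free float = ES(successor) - EF(current) = 26 - 26 = 0

0


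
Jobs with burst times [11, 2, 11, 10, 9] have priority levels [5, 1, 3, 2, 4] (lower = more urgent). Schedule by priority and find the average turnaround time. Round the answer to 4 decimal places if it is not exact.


Sort by priority (ascending = highest first):
Order: [(1, 2), (2, 10), (3, 11), (4, 9), (5, 11)]
Completion times:
  Priority 1, burst=2, C=2
  Priority 2, burst=10, C=12
  Priority 3, burst=11, C=23
  Priority 4, burst=9, C=32
  Priority 5, burst=11, C=43
Average turnaround = 112/5 = 22.4

22.4


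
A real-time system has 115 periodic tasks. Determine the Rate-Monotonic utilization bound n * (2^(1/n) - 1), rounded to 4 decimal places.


Compute 2^(1/115) = 1.0060455679
Subtract 1: 1.0060455679 - 1 = 0.0060455679
Multiply by n: 115 * 0.0060455679 = 0.6952403085
Round to 4 dp: 0.6952

0.6952


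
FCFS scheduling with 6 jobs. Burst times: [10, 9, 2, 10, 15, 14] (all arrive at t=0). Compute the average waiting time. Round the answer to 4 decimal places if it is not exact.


FCFS order (as given): [10, 9, 2, 10, 15, 14]
Waiting times:
  Job 1: wait = 0
  Job 2: wait = 10
  Job 3: wait = 19
  Job 4: wait = 21
  Job 5: wait = 31
  Job 6: wait = 46
Sum of waiting times = 127
Average waiting time = 127/6 = 21.1667

21.1667


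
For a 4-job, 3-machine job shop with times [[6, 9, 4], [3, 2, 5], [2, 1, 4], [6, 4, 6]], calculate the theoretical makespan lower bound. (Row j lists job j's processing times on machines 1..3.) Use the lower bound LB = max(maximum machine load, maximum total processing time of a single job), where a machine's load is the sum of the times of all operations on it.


Machine loads:
  Machine 1: 6 + 3 + 2 + 6 = 17
  Machine 2: 9 + 2 + 1 + 4 = 16
  Machine 3: 4 + 5 + 4 + 6 = 19
Max machine load = 19
Job totals:
  Job 1: 19
  Job 2: 10
  Job 3: 7
  Job 4: 16
Max job total = 19
Lower bound = max(19, 19) = 19

19


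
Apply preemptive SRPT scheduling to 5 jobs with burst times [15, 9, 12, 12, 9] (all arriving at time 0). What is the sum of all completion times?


Since all jobs arrive at t=0, SRPT equals SPT ordering.
SPT order: [9, 9, 12, 12, 15]
Completion times:
  Job 1: p=9, C=9
  Job 2: p=9, C=18
  Job 3: p=12, C=30
  Job 4: p=12, C=42
  Job 5: p=15, C=57
Total completion time = 9 + 18 + 30 + 42 + 57 = 156

156


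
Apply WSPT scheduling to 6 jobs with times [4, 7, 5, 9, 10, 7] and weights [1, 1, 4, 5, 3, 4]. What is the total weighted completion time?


Compute p/w ratios and sort ascending (WSPT): [(5, 4), (7, 4), (9, 5), (10, 3), (4, 1), (7, 1)]
Compute weighted completion times:
  Job (p=5,w=4): C=5, w*C=4*5=20
  Job (p=7,w=4): C=12, w*C=4*12=48
  Job (p=9,w=5): C=21, w*C=5*21=105
  Job (p=10,w=3): C=31, w*C=3*31=93
  Job (p=4,w=1): C=35, w*C=1*35=35
  Job (p=7,w=1): C=42, w*C=1*42=42
Total weighted completion time = 343

343


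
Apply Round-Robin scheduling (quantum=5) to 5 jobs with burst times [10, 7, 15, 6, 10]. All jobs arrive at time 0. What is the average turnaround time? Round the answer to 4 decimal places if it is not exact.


Time quantum = 5
Execution trace:
  J1 runs 5 units, time = 5
  J2 runs 5 units, time = 10
  J3 runs 5 units, time = 15
  J4 runs 5 units, time = 20
  J5 runs 5 units, time = 25
  J1 runs 5 units, time = 30
  J2 runs 2 units, time = 32
  J3 runs 5 units, time = 37
  J4 runs 1 units, time = 38
  J5 runs 5 units, time = 43
  J3 runs 5 units, time = 48
Finish times: [30, 32, 48, 38, 43]
Average turnaround = 191/5 = 38.2

38.2


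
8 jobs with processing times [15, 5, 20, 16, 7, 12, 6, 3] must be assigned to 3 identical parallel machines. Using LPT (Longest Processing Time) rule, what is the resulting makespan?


Sort jobs in decreasing order (LPT): [20, 16, 15, 12, 7, 6, 5, 3]
Assign each job to the least loaded machine:
  Machine 1: jobs [20, 6, 3], load = 29
  Machine 2: jobs [16, 7, 5], load = 28
  Machine 3: jobs [15, 12], load = 27
Makespan = max load = 29

29


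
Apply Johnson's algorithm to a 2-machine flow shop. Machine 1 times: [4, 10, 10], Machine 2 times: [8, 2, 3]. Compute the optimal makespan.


Apply Johnson's rule:
  Group 1 (a <= b): [(1, 4, 8)]
  Group 2 (a > b): [(3, 10, 3), (2, 10, 2)]
Optimal job order: [1, 3, 2]
Schedule:
  Job 1: M1 done at 4, M2 done at 12
  Job 3: M1 done at 14, M2 done at 17
  Job 2: M1 done at 24, M2 done at 26
Makespan = 26

26


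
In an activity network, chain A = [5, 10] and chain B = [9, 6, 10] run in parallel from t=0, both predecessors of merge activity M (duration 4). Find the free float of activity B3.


ES(B3) = sum of predecessors on chain B = 15
EF(B3) = ES + duration = 15 + 10 = 25
Successor of B3 is M. ES(M) = max(sum(A), sum(B)) = max(15, 25) = 25
Free float = ES(successor) - EF(current) = 25 - 25 = 0

0


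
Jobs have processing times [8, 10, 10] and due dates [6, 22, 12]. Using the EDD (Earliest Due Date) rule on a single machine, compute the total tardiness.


Sort by due date (EDD order): [(8, 6), (10, 12), (10, 22)]
Compute completion times and tardiness:
  Job 1: p=8, d=6, C=8, tardiness=max(0,8-6)=2
  Job 2: p=10, d=12, C=18, tardiness=max(0,18-12)=6
  Job 3: p=10, d=22, C=28, tardiness=max(0,28-22)=6
Total tardiness = 14

14


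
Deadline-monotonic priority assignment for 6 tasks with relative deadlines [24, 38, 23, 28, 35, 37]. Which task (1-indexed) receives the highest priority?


Sort tasks by relative deadline (ascending):
  Task 3: deadline = 23
  Task 1: deadline = 24
  Task 4: deadline = 28
  Task 5: deadline = 35
  Task 6: deadline = 37
  Task 2: deadline = 38
Priority order (highest first): [3, 1, 4, 5, 6, 2]
Highest priority task = 3

3


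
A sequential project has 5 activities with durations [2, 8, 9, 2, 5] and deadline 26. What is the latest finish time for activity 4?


LF(activity 4) = deadline - sum of successor durations
Successors: activities 5 through 5 with durations [5]
Sum of successor durations = 5
LF = 26 - 5 = 21

21


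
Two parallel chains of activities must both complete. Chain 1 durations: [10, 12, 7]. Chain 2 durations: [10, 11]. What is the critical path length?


Path A total = 10 + 12 + 7 = 29
Path B total = 10 + 11 = 21
Critical path = longest path = max(29, 21) = 29

29


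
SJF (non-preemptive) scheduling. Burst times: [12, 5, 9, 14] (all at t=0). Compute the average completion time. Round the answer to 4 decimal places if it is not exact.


SJF order (ascending): [5, 9, 12, 14]
Completion times:
  Job 1: burst=5, C=5
  Job 2: burst=9, C=14
  Job 3: burst=12, C=26
  Job 4: burst=14, C=40
Average completion = 85/4 = 21.25

21.25


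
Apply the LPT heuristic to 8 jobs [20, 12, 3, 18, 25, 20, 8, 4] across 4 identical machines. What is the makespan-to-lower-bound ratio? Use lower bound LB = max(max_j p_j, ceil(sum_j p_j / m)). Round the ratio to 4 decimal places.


LPT order: [25, 20, 20, 18, 12, 8, 4, 3]
Machine loads after assignment: [25, 28, 27, 30]
LPT makespan = 30
Lower bound = max(max_job, ceil(total/4)) = max(25, 28) = 28
Ratio = 30 / 28 = 1.0714

1.0714


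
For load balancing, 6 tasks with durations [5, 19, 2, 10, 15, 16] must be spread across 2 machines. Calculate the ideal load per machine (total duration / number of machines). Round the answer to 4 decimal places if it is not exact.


Total processing time = 5 + 19 + 2 + 10 + 15 + 16 = 67
Number of machines = 2
Ideal balanced load = 67 / 2 = 33.5

33.5


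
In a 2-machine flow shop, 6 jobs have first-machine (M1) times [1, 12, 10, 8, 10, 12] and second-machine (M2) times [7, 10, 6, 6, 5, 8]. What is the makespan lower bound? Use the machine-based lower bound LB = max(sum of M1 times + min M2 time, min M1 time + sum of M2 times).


LB1 = sum(M1 times) + min(M2 times) = 53 + 5 = 58
LB2 = min(M1 times) + sum(M2 times) = 1 + 42 = 43
Lower bound = max(LB1, LB2) = max(58, 43) = 58

58


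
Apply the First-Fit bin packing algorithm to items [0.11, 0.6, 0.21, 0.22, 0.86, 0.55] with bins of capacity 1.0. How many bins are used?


Place items sequentially using First-Fit:
  Item 0.11 -> new Bin 1
  Item 0.6 -> Bin 1 (now 0.71)
  Item 0.21 -> Bin 1 (now 0.92)
  Item 0.22 -> new Bin 2
  Item 0.86 -> new Bin 3
  Item 0.55 -> Bin 2 (now 0.77)
Total bins used = 3

3


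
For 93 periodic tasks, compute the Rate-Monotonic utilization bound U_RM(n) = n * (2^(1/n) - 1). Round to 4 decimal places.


Compute 2^(1/93) = 1.0074810397
Subtract 1: 1.0074810397 - 1 = 0.0074810397
Multiply by n: 93 * 0.0074810397 = 0.6957366921
Round to 4 dp: 0.6957

0.6957


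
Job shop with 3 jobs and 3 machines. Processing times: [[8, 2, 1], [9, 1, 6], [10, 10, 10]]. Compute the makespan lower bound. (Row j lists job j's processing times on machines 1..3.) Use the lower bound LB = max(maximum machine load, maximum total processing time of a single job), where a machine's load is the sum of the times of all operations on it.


Machine loads:
  Machine 1: 8 + 9 + 10 = 27
  Machine 2: 2 + 1 + 10 = 13
  Machine 3: 1 + 6 + 10 = 17
Max machine load = 27
Job totals:
  Job 1: 11
  Job 2: 16
  Job 3: 30
Max job total = 30
Lower bound = max(27, 30) = 30

30


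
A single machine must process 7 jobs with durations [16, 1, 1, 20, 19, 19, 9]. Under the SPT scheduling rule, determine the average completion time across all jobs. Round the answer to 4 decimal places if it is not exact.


Sort jobs by processing time (SPT order): [1, 1, 9, 16, 19, 19, 20]
Compute completion times sequentially:
  Job 1: processing = 1, completes at 1
  Job 2: processing = 1, completes at 2
  Job 3: processing = 9, completes at 11
  Job 4: processing = 16, completes at 27
  Job 5: processing = 19, completes at 46
  Job 6: processing = 19, completes at 65
  Job 7: processing = 20, completes at 85
Sum of completion times = 237
Average completion time = 237/7 = 33.8571

33.8571


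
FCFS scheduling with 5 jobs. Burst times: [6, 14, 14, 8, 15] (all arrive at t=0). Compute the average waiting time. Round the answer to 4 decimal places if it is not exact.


FCFS order (as given): [6, 14, 14, 8, 15]
Waiting times:
  Job 1: wait = 0
  Job 2: wait = 6
  Job 3: wait = 20
  Job 4: wait = 34
  Job 5: wait = 42
Sum of waiting times = 102
Average waiting time = 102/5 = 20.4

20.4


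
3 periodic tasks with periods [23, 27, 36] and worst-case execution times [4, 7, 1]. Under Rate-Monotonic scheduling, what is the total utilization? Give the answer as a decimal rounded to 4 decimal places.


Compute individual utilizations (exact fractions):
  Task 1: C/T = 4/23 (approx. 0.1739)
  Task 2: C/T = 7/27 (approx. 0.2593)
  Task 3: C/T = 1/36 (approx. 0.0278)
Total utilization U = 4/23 + 7/27 + 1/36 = 1145/2484
Rounded to 4 decimal places: U = 0.4610
RM (Liu & Layland) bound for 3 tasks = 0.779763; compare with U = 1145/2484 (approx. 0.460950)
U <= bound, so schedulable by RM sufficient condition.

0.4610


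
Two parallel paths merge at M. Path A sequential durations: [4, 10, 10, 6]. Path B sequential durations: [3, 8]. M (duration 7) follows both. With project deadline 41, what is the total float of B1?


Forward pass: ES(B1) = sum of predecessors on chain B = 0
EF = ES + duration = 0 + 3 = 3
Backward pass: LF(M) = deadline = 41; LS(M) = 41 - 7 = 34
LF(B1) = LS(M) - sum(successors on chain B) = 34 - 8 = 26
LS = LF - duration = 26 - 3 = 23
Total float = LS - ES = 23 - 0 = 23

23


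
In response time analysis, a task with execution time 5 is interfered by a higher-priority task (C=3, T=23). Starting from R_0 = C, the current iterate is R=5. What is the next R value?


R_next = C + ceil(R_prev / T_hp) * C_hp
ceil(5 / 23) = ceil(0.2174) = 1
Interference = 1 * 3 = 3
R_next = 5 + 3 = 8

8


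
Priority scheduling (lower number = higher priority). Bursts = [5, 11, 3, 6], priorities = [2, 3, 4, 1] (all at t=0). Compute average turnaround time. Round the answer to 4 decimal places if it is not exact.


Sort by priority (ascending = highest first):
Order: [(1, 6), (2, 5), (3, 11), (4, 3)]
Completion times:
  Priority 1, burst=6, C=6
  Priority 2, burst=5, C=11
  Priority 3, burst=11, C=22
  Priority 4, burst=3, C=25
Average turnaround = 64/4 = 16.0

16.0


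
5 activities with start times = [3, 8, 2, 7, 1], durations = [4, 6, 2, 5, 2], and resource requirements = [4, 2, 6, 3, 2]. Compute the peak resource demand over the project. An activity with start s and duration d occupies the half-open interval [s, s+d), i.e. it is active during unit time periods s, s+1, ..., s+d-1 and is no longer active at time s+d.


Each activity i is active on [start_i, start_i + duration_i).
Compute total resource usage per time slot:
  t=0: active resources = [], total = 0
  t=1: active resources = [2], total = 2
  t=2: active resources = [6, 2], total = 8
  t=3: active resources = [4, 6], total = 10
  t=4: active resources = [4], total = 4
  t=5: active resources = [4], total = 4
  t=6: active resources = [4], total = 4
  t=7: active resources = [3], total = 3
  t=8: active resources = [2, 3], total = 5
  t=9: active resources = [2, 3], total = 5
  t=10: active resources = [2, 3], total = 5
  t=11: active resources = [2, 3], total = 5
  t=12: active resources = [2], total = 2
  t=13: active resources = [2], total = 2
Peak resource demand = 10

10
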